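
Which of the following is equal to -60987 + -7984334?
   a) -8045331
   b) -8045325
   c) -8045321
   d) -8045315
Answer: c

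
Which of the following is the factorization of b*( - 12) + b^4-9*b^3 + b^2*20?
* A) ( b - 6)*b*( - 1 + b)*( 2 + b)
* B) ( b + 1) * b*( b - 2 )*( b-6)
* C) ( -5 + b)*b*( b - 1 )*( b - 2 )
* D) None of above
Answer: D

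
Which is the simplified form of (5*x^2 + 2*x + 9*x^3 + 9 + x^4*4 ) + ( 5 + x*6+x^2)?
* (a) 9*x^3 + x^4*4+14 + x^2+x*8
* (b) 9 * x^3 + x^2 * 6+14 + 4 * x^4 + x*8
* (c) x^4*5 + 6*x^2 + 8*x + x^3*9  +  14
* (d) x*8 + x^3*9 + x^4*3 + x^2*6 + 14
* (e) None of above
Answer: b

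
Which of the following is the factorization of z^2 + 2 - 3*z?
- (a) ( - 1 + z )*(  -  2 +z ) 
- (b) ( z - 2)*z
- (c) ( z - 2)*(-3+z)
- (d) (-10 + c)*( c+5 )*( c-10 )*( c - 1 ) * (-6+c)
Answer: a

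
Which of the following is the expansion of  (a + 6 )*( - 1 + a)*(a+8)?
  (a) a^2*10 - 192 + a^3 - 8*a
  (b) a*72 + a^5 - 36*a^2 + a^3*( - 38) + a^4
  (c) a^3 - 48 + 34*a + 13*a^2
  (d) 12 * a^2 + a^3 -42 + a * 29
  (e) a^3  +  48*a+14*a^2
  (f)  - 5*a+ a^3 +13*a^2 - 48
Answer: c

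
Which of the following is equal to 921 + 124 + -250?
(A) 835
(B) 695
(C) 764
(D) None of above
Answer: D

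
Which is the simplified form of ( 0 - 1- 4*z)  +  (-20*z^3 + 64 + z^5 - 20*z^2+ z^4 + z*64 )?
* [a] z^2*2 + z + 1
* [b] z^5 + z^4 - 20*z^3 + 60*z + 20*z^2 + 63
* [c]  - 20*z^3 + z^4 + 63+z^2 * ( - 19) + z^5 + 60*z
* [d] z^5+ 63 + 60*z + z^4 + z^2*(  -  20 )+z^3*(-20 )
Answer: d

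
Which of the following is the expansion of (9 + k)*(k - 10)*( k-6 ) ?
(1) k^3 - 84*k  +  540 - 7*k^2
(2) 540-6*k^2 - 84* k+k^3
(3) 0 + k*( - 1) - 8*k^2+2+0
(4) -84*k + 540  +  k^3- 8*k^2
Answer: 1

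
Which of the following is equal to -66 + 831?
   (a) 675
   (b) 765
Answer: b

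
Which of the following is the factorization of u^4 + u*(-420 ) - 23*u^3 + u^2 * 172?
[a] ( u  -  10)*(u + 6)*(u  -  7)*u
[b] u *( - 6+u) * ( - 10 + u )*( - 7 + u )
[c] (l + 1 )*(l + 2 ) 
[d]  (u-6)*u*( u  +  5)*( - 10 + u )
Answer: b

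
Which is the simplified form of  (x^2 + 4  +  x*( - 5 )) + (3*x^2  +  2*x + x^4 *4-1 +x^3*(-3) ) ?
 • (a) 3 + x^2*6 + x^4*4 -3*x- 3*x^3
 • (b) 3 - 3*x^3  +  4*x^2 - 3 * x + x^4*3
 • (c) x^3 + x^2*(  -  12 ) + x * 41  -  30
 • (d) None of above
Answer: d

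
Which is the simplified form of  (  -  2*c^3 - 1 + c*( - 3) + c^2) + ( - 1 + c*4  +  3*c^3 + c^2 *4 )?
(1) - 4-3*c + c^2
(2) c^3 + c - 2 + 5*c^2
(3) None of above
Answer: 2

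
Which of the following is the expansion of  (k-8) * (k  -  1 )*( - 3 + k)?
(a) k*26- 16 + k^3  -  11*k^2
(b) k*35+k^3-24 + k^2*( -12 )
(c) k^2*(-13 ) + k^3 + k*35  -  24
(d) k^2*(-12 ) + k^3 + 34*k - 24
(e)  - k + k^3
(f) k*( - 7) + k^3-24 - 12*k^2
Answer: b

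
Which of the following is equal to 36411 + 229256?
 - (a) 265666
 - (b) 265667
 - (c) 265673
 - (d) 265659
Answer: b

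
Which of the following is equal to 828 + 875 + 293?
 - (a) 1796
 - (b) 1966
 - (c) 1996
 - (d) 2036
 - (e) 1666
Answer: c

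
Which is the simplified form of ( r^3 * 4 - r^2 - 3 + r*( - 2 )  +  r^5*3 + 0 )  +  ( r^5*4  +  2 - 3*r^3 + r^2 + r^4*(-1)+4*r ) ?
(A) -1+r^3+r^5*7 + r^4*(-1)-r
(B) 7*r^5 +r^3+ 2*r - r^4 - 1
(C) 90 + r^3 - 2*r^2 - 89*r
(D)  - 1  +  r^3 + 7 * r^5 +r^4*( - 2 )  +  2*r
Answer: B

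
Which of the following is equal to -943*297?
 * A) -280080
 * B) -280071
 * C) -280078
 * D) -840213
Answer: B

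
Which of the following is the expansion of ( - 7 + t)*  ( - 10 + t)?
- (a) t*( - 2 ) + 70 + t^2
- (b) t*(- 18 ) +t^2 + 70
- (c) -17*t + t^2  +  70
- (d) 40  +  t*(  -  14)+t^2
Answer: c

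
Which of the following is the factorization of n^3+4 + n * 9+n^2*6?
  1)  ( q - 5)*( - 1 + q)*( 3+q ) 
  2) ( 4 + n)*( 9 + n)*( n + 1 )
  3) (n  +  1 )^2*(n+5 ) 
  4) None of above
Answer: 4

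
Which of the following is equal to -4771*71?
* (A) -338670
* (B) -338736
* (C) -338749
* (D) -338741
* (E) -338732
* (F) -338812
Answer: D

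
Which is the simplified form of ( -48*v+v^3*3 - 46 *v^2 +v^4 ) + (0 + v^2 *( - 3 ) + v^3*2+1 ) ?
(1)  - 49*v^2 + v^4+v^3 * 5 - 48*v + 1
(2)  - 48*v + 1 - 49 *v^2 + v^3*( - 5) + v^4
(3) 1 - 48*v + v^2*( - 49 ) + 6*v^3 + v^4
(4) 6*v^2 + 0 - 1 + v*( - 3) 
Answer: 1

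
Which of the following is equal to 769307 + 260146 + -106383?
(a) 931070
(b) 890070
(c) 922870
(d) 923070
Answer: d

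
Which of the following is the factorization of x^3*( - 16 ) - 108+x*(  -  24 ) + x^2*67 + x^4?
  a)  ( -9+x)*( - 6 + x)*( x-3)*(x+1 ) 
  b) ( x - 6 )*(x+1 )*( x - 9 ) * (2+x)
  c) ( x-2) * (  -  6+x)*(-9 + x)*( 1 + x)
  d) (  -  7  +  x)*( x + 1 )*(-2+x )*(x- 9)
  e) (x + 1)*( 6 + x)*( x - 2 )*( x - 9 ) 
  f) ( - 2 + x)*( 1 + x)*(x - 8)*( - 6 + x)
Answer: c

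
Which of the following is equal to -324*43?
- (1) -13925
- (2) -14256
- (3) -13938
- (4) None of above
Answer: 4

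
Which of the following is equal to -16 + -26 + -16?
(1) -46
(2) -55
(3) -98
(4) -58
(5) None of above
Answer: 4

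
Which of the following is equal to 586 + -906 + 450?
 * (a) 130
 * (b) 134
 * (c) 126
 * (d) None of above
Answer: a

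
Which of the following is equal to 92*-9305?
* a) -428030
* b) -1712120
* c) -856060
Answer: c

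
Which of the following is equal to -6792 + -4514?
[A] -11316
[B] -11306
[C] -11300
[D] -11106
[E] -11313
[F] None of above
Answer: B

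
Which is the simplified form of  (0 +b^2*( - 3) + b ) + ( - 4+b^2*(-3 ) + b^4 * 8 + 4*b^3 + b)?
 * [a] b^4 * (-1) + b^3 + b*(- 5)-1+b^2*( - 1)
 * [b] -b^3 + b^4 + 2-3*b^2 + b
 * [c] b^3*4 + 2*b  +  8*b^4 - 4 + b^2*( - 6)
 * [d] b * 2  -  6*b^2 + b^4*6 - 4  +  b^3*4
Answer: c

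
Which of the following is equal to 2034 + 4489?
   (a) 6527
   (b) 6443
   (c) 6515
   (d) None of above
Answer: d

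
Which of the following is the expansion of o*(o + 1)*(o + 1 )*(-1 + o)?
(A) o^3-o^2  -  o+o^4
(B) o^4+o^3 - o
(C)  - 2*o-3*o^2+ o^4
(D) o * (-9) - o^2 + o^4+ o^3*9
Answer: A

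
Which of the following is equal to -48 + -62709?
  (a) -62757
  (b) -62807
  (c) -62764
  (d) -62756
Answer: a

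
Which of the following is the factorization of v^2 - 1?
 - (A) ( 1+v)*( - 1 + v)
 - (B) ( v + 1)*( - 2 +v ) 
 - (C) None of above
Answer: A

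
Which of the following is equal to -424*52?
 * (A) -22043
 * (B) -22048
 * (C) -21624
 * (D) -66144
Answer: B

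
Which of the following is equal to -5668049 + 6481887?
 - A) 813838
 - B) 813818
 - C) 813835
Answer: A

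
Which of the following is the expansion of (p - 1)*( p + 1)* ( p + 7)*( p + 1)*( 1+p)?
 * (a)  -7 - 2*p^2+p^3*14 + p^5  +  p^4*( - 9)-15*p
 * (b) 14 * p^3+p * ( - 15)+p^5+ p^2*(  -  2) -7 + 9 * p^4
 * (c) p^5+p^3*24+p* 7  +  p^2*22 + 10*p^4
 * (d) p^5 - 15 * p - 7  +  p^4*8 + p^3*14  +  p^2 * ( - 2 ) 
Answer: b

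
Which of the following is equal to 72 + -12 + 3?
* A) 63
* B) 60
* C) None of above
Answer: A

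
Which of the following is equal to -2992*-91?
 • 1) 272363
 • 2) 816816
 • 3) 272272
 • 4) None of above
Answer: 3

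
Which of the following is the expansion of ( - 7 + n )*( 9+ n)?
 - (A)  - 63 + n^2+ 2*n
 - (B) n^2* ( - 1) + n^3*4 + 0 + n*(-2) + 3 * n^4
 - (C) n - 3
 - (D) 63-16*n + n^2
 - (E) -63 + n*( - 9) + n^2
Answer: A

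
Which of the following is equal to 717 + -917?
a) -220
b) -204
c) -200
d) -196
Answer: c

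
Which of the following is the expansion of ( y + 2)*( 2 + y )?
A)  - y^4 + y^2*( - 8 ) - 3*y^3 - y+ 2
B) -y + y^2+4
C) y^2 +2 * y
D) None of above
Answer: D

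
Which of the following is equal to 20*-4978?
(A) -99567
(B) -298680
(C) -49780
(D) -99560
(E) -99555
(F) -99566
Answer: D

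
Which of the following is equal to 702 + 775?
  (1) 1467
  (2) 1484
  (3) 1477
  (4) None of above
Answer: 3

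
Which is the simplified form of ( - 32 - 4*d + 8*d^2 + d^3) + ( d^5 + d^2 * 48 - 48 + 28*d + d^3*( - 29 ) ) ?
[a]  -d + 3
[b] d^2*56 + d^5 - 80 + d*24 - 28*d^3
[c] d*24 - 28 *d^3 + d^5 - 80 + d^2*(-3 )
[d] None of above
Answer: b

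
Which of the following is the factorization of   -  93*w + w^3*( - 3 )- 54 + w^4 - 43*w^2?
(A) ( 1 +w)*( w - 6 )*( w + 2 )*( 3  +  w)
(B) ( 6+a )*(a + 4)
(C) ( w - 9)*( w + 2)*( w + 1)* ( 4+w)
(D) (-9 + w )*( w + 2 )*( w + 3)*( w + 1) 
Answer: D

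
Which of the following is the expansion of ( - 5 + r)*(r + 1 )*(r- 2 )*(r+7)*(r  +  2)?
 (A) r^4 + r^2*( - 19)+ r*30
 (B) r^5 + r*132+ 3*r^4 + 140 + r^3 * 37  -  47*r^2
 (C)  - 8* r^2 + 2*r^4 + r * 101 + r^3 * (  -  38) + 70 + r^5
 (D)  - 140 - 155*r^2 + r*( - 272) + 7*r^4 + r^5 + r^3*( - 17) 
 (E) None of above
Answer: E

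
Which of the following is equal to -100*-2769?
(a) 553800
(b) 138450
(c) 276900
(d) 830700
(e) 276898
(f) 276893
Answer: c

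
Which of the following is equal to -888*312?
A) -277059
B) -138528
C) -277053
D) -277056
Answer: D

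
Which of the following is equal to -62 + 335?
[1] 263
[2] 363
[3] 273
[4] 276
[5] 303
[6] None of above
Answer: 3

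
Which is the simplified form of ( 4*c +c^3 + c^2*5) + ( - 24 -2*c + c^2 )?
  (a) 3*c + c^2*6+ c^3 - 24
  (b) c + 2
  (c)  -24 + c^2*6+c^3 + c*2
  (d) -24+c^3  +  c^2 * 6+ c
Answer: c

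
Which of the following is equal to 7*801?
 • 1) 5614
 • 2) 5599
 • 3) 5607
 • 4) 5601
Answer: 3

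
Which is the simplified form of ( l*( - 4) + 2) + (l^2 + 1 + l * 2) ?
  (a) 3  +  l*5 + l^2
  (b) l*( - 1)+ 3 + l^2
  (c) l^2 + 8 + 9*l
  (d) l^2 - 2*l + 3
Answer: d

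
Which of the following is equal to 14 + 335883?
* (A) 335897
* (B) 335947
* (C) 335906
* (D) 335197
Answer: A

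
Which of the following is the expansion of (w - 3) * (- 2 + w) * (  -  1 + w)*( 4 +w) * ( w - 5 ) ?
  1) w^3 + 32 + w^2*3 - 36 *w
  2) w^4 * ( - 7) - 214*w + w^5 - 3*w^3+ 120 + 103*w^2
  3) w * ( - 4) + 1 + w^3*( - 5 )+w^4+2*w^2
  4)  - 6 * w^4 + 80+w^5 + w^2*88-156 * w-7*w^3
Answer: 2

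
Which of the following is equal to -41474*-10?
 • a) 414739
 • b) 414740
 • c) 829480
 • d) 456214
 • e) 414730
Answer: b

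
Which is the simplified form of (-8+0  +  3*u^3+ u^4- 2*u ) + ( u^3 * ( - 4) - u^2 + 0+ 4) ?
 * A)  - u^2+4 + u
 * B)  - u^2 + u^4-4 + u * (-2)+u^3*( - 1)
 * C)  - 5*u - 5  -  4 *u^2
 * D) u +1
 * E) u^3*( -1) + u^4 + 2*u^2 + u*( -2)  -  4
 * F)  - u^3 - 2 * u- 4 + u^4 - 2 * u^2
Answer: B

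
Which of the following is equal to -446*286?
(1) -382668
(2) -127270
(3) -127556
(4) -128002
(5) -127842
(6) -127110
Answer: 3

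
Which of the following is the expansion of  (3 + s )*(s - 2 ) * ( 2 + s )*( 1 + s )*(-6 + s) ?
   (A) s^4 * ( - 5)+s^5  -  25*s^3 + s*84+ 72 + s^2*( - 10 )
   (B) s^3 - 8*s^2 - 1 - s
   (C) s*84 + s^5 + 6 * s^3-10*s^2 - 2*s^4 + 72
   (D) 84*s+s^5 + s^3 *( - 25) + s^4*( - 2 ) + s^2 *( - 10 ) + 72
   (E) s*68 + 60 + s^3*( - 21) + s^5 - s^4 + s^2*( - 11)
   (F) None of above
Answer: D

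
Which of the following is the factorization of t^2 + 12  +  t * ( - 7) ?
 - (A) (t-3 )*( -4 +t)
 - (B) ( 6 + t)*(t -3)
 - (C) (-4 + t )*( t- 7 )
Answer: A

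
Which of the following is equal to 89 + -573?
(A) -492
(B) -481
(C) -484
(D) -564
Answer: C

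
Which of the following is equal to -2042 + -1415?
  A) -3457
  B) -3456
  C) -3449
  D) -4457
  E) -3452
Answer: A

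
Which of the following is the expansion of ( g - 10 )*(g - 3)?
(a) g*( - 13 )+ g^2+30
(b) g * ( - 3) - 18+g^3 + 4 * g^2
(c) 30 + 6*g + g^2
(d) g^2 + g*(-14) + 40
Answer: a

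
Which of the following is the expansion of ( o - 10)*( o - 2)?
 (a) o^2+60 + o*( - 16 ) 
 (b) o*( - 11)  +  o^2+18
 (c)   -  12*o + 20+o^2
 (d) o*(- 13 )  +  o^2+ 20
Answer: c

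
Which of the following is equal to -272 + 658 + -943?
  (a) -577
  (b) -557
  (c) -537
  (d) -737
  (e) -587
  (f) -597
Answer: b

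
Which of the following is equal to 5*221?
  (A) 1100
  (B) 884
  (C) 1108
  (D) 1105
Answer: D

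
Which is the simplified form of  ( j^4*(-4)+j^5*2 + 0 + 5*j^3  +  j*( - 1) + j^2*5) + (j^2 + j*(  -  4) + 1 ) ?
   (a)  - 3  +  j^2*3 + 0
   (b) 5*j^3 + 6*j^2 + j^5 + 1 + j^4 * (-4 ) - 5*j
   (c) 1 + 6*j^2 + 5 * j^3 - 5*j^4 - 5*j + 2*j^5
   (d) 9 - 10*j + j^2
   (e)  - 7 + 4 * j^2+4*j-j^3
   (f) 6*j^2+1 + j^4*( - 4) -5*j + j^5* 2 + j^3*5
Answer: f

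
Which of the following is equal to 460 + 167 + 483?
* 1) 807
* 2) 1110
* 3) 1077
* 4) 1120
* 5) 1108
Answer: 2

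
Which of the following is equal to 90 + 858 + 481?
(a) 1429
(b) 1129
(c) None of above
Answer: a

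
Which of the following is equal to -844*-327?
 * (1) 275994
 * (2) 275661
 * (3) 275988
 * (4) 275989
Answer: 3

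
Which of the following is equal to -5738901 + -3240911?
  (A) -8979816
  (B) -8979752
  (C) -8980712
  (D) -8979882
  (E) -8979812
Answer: E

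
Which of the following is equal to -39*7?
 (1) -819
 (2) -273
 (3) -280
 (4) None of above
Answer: 2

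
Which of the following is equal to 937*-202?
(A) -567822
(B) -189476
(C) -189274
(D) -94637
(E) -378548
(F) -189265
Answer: C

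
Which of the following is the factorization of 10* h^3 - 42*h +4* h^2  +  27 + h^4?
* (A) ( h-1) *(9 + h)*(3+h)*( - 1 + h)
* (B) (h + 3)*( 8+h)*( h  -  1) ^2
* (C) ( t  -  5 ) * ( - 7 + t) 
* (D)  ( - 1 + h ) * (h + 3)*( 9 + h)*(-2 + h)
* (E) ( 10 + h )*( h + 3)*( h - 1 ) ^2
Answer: A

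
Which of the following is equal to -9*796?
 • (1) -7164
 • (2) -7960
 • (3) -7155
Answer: 1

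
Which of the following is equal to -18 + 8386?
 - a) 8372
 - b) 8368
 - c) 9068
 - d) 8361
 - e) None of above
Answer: b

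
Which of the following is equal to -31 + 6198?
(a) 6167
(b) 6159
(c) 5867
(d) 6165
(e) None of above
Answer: a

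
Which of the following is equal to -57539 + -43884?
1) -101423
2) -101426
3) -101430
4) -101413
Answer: 1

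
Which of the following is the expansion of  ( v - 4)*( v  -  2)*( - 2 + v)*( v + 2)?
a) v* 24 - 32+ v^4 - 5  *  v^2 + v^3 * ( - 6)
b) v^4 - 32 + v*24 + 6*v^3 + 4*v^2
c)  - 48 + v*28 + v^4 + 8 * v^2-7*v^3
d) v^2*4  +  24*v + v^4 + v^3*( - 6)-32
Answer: d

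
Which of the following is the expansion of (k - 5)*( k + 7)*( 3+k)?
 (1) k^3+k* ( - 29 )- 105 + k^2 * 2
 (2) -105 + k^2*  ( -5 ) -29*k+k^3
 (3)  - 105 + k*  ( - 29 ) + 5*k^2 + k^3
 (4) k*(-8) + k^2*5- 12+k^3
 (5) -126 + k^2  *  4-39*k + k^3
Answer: 3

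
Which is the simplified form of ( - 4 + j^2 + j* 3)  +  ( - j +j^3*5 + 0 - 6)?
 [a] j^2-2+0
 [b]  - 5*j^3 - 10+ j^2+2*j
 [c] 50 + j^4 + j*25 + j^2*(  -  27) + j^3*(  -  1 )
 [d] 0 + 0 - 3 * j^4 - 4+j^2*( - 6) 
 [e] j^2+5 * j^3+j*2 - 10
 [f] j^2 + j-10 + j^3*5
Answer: e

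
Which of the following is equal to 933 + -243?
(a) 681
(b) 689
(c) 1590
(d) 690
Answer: d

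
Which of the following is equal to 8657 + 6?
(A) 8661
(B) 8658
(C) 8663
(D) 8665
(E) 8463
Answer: C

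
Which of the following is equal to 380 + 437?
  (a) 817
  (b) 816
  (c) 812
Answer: a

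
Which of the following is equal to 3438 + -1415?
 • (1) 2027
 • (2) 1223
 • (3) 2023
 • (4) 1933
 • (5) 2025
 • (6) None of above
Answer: 3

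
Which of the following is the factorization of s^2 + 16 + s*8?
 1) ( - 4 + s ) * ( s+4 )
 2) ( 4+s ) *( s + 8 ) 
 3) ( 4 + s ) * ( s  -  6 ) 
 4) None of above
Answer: 4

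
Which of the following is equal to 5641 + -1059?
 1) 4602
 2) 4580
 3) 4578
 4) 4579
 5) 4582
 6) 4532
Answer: 5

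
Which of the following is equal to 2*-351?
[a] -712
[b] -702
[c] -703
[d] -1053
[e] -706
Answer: b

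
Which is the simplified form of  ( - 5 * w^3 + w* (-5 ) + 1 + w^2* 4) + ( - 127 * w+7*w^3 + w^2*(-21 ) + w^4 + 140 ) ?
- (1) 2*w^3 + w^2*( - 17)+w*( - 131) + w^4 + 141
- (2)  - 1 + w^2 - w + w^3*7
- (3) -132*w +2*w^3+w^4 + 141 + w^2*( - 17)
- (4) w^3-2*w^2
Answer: 3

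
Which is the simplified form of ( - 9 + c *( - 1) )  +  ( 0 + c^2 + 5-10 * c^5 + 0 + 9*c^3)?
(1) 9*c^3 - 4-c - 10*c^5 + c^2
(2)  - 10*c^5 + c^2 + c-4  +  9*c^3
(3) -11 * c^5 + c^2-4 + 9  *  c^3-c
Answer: 1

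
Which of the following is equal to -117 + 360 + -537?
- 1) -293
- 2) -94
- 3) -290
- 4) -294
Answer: 4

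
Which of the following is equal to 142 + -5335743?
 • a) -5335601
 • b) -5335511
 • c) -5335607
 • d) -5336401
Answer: a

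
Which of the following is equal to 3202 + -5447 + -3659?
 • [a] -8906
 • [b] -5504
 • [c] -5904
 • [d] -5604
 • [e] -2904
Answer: c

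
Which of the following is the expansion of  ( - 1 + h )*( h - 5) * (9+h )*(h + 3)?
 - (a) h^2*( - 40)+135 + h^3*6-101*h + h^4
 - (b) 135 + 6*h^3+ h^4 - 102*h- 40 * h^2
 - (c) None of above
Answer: b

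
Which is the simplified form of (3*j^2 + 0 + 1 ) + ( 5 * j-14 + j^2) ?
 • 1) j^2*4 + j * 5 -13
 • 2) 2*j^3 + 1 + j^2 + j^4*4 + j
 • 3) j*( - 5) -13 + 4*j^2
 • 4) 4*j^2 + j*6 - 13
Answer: 1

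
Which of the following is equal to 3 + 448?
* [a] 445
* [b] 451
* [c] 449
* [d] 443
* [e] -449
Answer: b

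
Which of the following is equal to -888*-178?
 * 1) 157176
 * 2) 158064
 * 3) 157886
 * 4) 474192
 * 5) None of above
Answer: 2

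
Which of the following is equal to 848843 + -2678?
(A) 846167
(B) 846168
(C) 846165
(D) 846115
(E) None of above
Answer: C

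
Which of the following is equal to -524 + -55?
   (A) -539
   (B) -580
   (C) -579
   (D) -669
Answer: C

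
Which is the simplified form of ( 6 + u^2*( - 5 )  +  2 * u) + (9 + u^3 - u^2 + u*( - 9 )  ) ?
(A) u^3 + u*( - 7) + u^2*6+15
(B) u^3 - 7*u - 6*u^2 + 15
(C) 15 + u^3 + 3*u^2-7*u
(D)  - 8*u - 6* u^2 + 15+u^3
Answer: B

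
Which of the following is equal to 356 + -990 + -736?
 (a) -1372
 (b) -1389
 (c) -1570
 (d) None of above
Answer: d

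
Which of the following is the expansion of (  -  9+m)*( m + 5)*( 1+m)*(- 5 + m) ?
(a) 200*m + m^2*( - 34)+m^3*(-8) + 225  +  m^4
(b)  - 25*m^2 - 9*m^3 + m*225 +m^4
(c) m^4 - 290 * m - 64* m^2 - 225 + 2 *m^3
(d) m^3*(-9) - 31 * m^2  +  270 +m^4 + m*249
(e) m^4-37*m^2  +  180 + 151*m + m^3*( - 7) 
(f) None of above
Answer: a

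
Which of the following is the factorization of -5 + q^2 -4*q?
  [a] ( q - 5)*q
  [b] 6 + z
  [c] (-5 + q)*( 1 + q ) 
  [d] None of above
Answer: c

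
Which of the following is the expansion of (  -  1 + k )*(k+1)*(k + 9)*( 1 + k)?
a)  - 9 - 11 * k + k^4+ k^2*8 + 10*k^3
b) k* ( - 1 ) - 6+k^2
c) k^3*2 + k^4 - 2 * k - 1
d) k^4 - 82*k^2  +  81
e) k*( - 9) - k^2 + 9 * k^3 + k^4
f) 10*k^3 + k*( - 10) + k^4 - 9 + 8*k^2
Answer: f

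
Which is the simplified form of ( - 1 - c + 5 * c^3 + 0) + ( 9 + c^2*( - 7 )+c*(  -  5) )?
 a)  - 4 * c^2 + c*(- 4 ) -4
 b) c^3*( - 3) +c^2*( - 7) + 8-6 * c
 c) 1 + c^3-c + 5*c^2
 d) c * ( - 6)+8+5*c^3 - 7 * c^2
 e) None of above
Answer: d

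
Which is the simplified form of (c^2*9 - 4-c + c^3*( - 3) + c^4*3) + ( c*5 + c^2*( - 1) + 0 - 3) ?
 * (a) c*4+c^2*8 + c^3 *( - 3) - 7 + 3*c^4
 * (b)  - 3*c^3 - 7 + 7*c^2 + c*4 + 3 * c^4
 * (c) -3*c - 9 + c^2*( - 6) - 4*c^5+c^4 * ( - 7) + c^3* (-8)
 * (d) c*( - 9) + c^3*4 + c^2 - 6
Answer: a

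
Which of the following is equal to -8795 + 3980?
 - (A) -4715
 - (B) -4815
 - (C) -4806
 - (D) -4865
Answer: B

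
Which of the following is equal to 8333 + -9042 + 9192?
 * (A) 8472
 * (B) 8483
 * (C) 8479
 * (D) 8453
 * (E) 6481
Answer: B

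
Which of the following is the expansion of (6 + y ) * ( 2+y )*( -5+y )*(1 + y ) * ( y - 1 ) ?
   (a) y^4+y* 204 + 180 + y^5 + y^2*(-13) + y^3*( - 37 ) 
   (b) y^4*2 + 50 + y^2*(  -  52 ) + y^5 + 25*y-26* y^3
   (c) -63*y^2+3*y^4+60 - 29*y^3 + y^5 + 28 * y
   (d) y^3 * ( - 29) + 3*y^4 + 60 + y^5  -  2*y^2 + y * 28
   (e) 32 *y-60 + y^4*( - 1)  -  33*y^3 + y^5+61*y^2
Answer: c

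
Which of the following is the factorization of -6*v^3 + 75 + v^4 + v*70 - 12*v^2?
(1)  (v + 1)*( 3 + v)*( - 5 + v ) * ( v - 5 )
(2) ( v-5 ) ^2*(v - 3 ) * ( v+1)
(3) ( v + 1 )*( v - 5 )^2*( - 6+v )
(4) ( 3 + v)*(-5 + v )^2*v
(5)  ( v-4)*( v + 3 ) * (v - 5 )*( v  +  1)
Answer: 1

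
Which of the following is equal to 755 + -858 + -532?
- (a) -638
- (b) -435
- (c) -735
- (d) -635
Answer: d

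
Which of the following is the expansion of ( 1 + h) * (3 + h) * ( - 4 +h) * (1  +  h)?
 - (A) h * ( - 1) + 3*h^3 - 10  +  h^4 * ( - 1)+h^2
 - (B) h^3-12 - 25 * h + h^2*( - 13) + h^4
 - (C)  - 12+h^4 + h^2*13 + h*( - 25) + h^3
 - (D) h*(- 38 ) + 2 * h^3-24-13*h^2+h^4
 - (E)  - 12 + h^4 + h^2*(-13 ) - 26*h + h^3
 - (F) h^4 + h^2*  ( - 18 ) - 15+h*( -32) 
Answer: B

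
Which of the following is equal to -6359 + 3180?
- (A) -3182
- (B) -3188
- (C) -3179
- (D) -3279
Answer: C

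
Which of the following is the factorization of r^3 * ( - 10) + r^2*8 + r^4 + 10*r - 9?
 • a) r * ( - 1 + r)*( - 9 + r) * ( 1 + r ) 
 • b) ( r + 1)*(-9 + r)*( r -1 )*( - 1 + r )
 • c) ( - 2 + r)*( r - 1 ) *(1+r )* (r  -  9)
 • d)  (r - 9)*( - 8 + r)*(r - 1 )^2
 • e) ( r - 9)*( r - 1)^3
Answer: b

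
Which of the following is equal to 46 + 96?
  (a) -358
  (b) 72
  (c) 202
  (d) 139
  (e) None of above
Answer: e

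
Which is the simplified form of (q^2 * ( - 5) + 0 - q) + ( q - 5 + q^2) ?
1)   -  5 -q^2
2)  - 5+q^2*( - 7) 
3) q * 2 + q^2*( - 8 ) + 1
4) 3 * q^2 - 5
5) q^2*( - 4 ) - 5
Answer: 5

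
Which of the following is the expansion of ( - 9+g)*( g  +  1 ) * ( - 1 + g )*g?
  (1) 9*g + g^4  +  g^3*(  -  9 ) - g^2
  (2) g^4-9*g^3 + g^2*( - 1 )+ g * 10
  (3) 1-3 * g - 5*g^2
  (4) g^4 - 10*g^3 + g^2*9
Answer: 1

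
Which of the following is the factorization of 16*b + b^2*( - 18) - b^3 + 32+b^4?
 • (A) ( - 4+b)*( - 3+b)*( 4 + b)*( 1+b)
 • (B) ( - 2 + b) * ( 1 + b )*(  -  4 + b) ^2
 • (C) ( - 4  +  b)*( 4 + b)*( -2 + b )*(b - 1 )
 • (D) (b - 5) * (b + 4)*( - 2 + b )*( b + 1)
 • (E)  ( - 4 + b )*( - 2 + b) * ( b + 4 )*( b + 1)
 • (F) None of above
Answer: E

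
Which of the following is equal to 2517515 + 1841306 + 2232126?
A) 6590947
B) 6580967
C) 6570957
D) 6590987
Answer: A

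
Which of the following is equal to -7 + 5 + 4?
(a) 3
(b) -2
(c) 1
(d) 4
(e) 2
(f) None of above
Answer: e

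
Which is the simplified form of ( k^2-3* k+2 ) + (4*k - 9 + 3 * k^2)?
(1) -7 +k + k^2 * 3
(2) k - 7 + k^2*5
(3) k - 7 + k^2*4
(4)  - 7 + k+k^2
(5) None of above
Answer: 3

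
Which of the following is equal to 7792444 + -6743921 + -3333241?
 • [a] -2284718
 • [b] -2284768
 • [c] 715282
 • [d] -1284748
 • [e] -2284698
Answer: a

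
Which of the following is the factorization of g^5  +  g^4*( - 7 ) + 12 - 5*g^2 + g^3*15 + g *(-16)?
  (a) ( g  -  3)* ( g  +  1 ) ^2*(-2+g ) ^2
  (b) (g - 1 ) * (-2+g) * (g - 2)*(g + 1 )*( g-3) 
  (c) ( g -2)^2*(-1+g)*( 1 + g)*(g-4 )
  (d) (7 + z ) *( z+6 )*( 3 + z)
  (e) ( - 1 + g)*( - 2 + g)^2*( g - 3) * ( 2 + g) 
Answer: b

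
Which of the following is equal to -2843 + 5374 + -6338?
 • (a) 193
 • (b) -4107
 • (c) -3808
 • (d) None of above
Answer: d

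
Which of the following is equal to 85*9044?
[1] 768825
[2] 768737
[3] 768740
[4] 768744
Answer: 3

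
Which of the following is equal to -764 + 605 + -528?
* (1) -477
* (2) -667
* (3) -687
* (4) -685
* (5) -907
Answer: 3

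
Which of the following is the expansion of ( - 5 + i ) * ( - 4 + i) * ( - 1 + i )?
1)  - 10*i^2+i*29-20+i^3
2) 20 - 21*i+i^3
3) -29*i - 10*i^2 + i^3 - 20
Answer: 1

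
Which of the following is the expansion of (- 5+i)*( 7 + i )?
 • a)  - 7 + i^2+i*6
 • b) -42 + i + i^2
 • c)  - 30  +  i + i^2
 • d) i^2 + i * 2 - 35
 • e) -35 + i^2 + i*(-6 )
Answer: d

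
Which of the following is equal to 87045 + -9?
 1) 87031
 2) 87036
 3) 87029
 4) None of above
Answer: 2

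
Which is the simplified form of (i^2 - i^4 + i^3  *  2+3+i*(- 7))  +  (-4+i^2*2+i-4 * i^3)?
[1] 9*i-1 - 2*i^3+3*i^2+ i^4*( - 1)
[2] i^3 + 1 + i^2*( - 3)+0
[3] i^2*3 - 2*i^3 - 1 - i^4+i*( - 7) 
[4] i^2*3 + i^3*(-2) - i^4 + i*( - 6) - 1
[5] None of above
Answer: 4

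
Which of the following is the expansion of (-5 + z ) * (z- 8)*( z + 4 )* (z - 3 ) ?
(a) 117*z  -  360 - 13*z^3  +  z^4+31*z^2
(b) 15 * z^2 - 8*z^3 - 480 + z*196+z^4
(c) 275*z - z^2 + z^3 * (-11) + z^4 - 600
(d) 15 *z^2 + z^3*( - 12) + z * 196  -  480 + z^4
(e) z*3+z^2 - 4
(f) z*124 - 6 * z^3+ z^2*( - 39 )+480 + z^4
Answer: d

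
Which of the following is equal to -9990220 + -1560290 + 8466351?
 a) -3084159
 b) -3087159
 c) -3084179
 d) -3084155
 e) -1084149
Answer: a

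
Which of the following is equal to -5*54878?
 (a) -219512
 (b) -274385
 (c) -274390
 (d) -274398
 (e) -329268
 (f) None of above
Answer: c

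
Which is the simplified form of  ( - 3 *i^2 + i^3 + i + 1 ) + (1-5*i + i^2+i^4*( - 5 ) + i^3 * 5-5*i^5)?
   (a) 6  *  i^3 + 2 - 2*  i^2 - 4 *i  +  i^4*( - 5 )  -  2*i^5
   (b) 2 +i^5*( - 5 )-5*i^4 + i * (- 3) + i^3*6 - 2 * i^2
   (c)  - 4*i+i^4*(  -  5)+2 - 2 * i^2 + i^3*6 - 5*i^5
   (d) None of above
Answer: c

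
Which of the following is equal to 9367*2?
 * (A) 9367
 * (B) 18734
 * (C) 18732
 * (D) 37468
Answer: B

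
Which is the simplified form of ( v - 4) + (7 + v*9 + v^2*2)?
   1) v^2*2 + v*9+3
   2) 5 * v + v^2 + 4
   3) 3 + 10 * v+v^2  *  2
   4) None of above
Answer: 3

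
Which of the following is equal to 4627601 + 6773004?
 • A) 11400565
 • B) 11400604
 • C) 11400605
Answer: C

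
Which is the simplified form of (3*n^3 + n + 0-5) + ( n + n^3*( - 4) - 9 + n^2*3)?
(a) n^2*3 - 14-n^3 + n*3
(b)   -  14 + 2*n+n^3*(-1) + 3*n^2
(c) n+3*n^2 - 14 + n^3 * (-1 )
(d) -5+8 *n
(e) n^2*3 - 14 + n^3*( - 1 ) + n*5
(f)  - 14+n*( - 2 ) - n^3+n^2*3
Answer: b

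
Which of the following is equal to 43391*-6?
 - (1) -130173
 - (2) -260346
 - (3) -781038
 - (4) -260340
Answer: 2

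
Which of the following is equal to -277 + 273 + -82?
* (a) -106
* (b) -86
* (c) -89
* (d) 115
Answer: b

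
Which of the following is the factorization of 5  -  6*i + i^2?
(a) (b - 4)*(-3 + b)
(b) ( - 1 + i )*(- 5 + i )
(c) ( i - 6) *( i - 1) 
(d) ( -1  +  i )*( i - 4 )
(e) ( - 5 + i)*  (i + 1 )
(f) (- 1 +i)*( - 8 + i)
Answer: b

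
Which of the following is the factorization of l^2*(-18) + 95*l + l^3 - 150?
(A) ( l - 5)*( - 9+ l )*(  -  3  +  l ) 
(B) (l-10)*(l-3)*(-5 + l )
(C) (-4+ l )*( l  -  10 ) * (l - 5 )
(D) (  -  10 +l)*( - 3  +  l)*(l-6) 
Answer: B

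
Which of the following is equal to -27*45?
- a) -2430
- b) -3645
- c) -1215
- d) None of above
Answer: c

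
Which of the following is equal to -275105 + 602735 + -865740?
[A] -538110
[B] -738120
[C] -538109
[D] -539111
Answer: A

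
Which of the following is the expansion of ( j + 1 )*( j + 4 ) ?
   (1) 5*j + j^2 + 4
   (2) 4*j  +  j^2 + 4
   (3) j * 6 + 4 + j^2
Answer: 1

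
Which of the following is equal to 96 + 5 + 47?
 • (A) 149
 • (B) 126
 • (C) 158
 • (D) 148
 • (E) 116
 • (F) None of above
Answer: D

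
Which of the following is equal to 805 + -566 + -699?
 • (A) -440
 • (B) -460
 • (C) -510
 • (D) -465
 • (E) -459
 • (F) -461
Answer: B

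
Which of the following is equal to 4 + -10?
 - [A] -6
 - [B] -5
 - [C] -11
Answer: A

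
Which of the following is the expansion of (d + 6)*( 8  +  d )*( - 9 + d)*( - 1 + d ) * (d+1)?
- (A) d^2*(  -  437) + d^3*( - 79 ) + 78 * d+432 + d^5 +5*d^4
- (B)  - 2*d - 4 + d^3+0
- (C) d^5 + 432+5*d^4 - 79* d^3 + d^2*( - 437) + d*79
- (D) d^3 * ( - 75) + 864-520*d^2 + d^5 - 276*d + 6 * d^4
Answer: A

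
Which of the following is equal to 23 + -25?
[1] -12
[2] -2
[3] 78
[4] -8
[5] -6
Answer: 2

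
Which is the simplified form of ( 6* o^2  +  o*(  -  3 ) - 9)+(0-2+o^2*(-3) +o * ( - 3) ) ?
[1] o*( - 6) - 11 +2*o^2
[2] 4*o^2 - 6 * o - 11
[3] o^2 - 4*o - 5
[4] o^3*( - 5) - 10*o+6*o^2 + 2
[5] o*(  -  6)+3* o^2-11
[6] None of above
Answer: 5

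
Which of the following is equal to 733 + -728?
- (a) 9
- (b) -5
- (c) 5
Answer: c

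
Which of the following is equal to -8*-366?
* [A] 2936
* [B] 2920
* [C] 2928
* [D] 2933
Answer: C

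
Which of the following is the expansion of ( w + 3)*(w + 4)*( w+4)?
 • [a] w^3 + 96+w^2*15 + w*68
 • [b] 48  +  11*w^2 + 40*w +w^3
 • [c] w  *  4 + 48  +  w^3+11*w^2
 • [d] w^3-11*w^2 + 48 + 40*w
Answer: b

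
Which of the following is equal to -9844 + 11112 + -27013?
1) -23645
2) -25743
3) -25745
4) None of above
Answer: 3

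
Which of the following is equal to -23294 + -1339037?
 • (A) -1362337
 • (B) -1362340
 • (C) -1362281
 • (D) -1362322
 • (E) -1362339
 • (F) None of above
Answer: F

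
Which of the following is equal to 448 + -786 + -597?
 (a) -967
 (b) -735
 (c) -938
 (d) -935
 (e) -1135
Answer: d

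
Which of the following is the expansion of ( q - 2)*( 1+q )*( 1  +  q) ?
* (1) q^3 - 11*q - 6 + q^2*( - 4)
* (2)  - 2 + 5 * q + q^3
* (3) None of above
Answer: 3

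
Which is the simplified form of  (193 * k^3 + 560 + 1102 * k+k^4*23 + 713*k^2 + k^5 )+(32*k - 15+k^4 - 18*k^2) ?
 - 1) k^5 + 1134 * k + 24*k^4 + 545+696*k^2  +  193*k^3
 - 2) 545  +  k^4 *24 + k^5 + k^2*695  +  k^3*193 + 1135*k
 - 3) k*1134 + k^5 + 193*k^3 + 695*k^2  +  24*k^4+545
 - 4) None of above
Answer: 3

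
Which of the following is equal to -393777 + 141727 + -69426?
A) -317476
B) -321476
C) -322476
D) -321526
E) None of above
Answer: B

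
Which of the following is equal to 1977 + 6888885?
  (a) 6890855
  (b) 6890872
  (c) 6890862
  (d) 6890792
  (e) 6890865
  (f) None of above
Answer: c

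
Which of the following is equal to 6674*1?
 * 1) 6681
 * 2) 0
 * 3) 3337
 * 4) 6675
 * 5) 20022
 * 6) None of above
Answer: 6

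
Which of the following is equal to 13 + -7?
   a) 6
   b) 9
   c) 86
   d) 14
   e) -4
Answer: a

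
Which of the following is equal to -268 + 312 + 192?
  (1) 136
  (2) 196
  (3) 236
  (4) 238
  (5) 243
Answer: 3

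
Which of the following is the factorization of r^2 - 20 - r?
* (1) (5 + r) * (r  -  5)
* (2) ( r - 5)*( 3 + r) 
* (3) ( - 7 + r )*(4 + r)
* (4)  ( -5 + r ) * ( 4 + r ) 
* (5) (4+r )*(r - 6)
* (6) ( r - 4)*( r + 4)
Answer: 4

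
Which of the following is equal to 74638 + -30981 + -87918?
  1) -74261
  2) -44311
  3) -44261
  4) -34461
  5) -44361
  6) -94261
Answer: 3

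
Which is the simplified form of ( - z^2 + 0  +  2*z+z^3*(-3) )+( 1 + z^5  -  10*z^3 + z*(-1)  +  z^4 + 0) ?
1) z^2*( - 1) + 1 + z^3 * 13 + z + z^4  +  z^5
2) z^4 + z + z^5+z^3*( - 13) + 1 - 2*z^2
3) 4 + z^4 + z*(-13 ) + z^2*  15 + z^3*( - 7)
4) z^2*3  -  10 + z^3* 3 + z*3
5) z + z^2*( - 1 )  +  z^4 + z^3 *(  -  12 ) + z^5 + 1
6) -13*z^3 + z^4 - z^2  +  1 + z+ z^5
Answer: 6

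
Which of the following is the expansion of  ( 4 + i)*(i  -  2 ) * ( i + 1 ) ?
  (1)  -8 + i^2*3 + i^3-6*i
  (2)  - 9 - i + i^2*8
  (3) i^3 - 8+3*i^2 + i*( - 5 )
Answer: 1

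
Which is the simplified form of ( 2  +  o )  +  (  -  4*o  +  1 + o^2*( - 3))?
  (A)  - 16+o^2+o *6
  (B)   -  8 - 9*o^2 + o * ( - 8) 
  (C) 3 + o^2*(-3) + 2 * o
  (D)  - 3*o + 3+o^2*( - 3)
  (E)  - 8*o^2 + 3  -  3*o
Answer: D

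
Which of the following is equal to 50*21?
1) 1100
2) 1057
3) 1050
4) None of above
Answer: 3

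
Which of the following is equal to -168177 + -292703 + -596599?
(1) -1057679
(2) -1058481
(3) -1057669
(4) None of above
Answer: 4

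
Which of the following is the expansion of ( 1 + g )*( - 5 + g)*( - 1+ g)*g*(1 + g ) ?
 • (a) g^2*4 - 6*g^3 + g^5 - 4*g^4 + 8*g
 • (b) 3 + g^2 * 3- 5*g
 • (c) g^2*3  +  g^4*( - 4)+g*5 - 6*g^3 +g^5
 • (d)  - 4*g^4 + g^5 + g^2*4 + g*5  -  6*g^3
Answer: d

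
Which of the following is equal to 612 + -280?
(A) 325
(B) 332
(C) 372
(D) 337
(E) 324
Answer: B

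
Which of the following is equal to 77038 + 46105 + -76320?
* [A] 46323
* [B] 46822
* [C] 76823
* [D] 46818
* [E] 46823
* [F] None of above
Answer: E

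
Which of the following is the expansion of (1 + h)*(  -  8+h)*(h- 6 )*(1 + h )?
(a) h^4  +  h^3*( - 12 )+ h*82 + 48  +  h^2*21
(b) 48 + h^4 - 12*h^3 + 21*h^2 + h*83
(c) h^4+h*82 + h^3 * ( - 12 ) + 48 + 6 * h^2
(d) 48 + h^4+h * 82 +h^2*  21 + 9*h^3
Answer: a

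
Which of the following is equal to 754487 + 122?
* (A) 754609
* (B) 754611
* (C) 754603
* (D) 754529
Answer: A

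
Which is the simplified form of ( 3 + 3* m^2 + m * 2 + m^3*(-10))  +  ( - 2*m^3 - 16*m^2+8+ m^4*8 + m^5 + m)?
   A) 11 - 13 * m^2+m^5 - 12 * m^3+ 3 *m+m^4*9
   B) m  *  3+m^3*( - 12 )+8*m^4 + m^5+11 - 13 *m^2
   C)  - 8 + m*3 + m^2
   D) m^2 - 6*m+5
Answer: B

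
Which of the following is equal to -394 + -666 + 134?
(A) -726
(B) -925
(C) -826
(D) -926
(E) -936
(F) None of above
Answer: D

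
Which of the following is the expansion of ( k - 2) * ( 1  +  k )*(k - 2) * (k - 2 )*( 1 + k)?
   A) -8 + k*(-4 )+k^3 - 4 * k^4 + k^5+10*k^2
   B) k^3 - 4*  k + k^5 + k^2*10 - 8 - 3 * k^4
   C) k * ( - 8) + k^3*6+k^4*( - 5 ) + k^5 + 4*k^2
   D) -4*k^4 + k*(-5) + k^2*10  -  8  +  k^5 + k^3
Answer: A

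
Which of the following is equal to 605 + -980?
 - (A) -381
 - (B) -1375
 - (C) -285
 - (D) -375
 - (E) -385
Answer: D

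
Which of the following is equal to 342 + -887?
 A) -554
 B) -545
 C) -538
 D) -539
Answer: B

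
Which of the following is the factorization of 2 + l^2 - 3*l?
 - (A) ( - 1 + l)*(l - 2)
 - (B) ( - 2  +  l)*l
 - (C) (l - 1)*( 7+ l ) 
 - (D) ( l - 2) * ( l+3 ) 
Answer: A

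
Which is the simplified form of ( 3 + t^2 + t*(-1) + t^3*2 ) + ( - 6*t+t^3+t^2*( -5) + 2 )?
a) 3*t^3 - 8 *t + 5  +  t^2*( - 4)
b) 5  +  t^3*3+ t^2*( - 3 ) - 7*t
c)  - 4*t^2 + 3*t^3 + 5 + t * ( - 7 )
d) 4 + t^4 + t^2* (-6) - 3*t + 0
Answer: c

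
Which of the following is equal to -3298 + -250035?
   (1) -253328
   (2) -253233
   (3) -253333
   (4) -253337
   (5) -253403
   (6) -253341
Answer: 3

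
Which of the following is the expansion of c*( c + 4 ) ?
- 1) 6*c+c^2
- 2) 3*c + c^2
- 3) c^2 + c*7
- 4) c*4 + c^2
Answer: 4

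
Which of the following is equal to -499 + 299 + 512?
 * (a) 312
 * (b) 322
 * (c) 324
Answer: a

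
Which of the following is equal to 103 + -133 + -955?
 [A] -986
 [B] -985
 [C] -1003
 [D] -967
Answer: B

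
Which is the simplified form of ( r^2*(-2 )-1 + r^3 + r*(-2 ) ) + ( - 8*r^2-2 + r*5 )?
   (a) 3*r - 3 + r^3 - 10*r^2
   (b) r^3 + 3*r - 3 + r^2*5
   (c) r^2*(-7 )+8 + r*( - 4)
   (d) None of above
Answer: a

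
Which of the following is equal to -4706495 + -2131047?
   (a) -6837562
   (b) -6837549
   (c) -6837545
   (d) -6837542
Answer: d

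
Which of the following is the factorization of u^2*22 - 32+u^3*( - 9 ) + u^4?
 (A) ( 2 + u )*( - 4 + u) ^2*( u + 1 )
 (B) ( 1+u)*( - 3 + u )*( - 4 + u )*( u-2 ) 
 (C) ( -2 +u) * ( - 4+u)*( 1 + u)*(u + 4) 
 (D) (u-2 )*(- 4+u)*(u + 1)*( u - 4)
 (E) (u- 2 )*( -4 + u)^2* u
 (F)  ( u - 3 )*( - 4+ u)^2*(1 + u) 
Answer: D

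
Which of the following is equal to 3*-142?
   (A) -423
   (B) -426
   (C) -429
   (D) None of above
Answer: B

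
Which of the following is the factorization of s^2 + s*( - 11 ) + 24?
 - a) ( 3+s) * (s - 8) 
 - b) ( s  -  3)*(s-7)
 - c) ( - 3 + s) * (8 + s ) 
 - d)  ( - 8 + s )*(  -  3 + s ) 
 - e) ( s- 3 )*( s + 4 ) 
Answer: d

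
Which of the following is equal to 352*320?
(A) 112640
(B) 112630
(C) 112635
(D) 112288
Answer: A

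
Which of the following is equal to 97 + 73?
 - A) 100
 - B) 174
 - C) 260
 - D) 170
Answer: D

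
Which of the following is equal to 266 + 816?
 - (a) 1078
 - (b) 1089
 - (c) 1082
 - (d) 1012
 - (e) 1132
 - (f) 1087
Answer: c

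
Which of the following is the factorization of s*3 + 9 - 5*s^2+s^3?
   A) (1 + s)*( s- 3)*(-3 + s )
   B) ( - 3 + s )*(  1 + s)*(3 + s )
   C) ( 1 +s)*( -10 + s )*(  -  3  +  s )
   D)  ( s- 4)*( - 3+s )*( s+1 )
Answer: A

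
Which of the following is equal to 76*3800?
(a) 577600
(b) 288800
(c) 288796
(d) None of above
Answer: b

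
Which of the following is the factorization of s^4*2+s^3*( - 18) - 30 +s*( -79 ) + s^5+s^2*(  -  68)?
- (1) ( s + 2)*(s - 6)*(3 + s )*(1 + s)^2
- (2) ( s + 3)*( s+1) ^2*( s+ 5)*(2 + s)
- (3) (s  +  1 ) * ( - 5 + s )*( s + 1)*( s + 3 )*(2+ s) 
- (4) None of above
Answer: 3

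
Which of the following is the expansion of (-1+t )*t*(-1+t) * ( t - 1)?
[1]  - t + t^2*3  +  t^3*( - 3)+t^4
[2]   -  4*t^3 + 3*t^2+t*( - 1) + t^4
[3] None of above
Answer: 1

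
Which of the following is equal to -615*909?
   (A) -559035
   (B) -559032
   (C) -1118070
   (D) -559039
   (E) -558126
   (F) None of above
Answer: A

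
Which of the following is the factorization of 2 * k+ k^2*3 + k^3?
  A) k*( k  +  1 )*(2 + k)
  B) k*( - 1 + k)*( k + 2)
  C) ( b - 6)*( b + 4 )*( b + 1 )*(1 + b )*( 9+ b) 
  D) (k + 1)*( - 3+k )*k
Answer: A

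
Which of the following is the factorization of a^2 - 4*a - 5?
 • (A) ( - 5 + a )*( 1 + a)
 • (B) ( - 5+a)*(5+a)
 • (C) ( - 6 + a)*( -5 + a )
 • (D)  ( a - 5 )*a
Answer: A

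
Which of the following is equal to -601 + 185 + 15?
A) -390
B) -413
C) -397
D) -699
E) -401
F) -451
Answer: E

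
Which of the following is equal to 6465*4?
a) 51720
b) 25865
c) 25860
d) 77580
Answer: c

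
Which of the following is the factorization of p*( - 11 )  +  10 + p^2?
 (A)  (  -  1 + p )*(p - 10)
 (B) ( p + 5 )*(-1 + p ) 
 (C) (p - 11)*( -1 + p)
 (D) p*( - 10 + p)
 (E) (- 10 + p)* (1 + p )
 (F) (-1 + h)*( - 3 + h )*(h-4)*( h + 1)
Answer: A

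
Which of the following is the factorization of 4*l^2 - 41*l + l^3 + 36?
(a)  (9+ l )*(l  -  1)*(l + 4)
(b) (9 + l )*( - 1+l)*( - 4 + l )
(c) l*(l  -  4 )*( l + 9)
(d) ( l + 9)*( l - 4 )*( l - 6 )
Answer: b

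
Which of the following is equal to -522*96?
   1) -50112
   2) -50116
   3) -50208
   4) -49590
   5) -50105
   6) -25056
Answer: 1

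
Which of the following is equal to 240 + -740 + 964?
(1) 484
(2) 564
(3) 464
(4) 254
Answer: 3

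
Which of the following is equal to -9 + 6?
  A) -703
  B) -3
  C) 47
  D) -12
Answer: B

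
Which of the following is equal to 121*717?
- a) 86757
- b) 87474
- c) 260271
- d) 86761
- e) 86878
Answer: a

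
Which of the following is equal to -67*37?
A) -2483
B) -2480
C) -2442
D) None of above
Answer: D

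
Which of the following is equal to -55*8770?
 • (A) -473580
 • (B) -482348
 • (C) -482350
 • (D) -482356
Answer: C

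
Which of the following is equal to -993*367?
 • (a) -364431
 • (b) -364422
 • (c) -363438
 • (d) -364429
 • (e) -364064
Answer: a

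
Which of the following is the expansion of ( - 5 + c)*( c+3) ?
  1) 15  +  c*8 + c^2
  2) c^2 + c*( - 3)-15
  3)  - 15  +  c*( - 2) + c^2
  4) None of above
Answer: 3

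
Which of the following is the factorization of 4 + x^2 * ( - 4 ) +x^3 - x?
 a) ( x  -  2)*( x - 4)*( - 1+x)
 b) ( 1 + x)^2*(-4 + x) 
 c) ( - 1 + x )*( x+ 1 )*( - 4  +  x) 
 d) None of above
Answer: c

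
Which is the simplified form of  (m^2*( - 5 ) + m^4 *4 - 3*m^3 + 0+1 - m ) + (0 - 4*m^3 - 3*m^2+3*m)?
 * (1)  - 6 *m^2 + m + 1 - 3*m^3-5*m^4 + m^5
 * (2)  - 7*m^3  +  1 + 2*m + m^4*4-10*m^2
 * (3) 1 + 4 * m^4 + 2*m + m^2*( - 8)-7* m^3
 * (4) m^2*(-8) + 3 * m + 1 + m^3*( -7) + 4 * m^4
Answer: 3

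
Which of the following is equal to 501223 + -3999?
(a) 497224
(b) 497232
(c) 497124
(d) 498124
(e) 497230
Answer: a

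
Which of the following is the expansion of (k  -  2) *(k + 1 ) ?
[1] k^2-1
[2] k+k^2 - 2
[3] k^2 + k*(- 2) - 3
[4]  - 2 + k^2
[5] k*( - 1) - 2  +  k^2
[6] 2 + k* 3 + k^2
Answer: 5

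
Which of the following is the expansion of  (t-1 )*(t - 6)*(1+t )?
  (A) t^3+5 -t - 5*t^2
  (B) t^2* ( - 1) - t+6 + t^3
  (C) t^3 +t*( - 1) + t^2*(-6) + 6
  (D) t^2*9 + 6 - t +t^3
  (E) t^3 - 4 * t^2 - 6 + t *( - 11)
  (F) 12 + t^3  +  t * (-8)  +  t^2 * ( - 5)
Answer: C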